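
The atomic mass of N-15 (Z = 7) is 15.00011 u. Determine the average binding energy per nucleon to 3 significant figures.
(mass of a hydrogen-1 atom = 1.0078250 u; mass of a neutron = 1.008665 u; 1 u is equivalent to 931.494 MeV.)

Total constituent mass: 7 × 1.0078250 + 8 × 1.008665 = 15.1240950 u
Δm = 15.1240950 − 15.00011 = 0.1239850 u
E_B = 0.1239850 × 931.494 = 115.491 MeV
Dividing by A = 15 gives 7.699 MeV per nucleon.

7.70 MeV/nucleon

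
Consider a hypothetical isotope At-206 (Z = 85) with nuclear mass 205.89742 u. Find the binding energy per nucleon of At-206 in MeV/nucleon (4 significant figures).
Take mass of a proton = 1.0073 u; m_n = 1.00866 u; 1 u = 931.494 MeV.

With 85 protons and 121 neutrons (A = 206):
Total constituent mass: 85 × 1.0073 + 121 × 1.00866 = 207.66836 u
Mass defect Δm = 207.66836 − 205.89742 = 1.77094 u
Converting to energy: 1.77094 u × 931.494 MeV/u = 1649.62 MeV
Dividing by A = 206 gives 8.008 MeV per nucleon.

8.008 MeV/nucleon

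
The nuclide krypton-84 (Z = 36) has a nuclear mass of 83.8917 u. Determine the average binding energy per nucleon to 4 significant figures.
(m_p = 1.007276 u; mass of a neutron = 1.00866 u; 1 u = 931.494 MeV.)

8.715 MeV/nucleon

Total constituent mass: 36 × 1.007276 + 48 × 1.00866 = 84.677616 u
Δm = 84.677616 − 83.8917 = 0.785916 u
Binding energy = Δm·c² = 0.785916 × 931.494 MeV/u = 732.076 MeV
Per nucleon: 732.076 / 84 = 8.715 MeV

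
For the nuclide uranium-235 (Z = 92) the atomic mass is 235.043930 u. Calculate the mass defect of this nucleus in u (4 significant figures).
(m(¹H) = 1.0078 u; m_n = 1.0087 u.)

1.918 u

Σm = 92·m(¹H) + 143·m_n = 92.7176 + 144.2441 = 236.9617 u
Mass defect Δm = 236.9617 − 235.043930 = 1.917770 u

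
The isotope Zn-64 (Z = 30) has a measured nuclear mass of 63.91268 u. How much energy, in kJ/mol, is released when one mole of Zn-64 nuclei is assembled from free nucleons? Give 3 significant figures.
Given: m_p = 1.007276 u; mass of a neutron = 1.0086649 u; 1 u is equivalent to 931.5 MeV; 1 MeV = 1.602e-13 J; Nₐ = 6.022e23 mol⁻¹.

The nucleus contains 30 protons and 64 − 30 = 34 neutrons.
Mass of separated nucleons = 30(1.007276) + 34(1.0086649) = 30.218280 + 34.2946066 = 64.5128866 u
The mass defect is 64.5128866 − 63.91268 = 0.6002066 u.
Converting to energy: 0.6002066 u × 931.5 MeV/u = 559.092 MeV
Per nucleus in joules: 559.092 MeV × 1.602e-13 J/MeV = 8.9567e-11 J
Per mole: 8.9567e-11 J × 6.022e23 mol⁻¹ = 5.3937e+13 J/mol

5.39e+10 kJ/mol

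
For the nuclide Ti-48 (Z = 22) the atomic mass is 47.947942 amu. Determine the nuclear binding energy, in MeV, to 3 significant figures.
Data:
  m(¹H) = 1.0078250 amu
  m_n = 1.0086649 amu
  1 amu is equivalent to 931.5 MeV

419 MeV

Total constituent mass: 22 × 1.0078250 + 26 × 1.0086649 = 48.3974374 amu
Δm = 48.3974374 − 47.947942 = 0.4494954 amu
E_B = 0.4494954 × 931.5 = 418.705 MeV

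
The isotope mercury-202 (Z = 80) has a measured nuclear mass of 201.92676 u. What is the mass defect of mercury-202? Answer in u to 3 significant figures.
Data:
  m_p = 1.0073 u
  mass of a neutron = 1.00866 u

1.71 u

With 80 protons and 122 neutrons (A = 202):
Mass of separated nucleons = 80(1.0073) + 122(1.00866) = 80.5840 + 123.05652 = 203.64052 u
Mass defect Δm = 203.64052 − 201.92676 = 1.71376 u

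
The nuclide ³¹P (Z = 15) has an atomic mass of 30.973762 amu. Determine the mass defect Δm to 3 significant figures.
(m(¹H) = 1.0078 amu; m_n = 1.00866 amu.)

With 15 protons and 16 neutrons (A = 31):
Mass of separated nucleons = 15(1.0078) + 16(1.00866) = 15.1170 + 16.13856 = 31.25556 amu
Δm = 31.25556 − 30.973762 = 0.281798 amu

0.282 amu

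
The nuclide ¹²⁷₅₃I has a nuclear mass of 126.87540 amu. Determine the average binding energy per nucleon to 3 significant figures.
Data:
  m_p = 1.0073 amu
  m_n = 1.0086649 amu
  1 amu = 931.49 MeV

Mass of separated nucleons = 53(1.0073) + 74(1.0086649) = 53.3869 + 74.6412026 = 128.0281026 amu
The mass defect is 128.0281026 − 126.87540 = 1.1527026 amu.
Binding energy = Δm·c² = 1.1527026 × 931.49 MeV/amu = 1073.73 MeV
BE/A = 1073.73 MeV / 127 = 8.4546 MeV/nucleon

8.45 MeV/nucleon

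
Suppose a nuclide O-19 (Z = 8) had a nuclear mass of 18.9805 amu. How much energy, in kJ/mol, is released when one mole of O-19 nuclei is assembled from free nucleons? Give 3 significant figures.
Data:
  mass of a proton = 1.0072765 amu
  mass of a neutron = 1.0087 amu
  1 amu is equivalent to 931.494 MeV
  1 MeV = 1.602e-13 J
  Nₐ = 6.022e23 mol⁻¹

1.56e+10 kJ/mol

Total constituent mass: 8 × 1.0072765 + 11 × 1.0087 = 19.1539120 amu
Mass defect Δm = 19.1539120 − 18.9805 = 0.1734120 amu
Converting to energy: 0.1734120 amu × 931.494 MeV/amu = 161.532 MeV
Per nucleus in joules: 161.532 MeV × 1.602e-13 J/MeV = 2.5877e-11 J
Per mole: 2.5877e-11 J × 6.022e23 mol⁻¹ = 1.5583e+13 J/mol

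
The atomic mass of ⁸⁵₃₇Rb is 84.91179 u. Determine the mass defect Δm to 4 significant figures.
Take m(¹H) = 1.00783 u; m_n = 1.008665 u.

0.7938 u

With 37 protons and 48 neutrons (A = 85):
Mass of separated nucleons = 37(1.00783) + 48(1.008665) = 37.28971 + 48.415920 = 85.705630 u
Mass defect Δm = 85.705630 − 84.91179 = 0.793840 u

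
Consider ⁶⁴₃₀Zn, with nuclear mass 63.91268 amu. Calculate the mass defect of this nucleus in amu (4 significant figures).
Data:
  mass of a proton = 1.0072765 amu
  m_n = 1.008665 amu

Total constituent mass: 30 × 1.0072765 + 34 × 1.008665 = 64.5129050 amu
The mass defect is 64.5129050 − 63.91268 = 0.6002250 amu.

0.6002 amu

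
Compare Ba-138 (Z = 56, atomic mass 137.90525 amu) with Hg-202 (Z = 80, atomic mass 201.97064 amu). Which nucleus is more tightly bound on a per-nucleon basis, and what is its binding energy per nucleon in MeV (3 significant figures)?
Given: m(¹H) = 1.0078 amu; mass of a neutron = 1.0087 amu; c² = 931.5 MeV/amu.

Ba-138: Σm = 56(1.0078) + 82(1.0087) = 139.1502 amu; Δm = 1.24495 amu; E_B = 1159.67 MeV; E_B/A = 8.403 MeV
Hg-202: Σm = 80(1.0078) + 122(1.0087) = 203.6854 amu; Δm = 1.71476 amu; E_B = 1597.3 MeV; E_B/A = 7.907 MeV
Ba-138 has the higher binding energy per nucleon, so it is the more tightly bound nucleus.

Ba-138; 8.40 MeV/nucleon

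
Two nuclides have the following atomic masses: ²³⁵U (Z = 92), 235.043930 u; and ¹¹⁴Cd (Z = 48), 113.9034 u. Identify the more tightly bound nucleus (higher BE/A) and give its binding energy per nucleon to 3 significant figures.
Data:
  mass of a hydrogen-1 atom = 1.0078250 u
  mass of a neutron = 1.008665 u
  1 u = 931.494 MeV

²³⁵U: Σm = 92(1.0078250) + 143(1.008665) = 236.9589950 u; Δm = 1.9150650 u; E_B = 1783.9 MeV; E_B/A = 7.591 MeV
¹¹⁴Cd: Σm = 48(1.0078250) + 66(1.008665) = 114.9474900 u; Δm = 1.0440900 u; E_B = 972.56 MeV; E_B/A = 8.531 MeV
¹¹⁴Cd has the higher binding energy per nucleon, so it is the more tightly bound nucleus.

¹¹⁴Cd; 8.53 MeV/nucleon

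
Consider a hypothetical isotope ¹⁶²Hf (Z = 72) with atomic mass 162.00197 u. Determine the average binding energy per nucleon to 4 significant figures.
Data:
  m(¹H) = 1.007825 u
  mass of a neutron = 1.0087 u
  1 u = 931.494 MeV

Σm = 72·m(¹H) + 90·m_n = 72.563400 + 90.7830 = 163.346400 u
The mass defect is 163.346400 − 162.00197 = 1.344430 u.
E_B = 1.344430 × 931.494 = 1252.33 MeV
Dividing by A = 162 gives 7.730 MeV per nucleon.

7.730 MeV/nucleon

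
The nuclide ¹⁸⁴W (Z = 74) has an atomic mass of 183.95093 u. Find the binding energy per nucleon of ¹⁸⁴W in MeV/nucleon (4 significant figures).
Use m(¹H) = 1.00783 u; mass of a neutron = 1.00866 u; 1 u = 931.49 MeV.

With 74 protons and 110 neutrons (A = 184):
Σm = 74·m(¹H) + 110·m_n = 74.57942 + 110.95260 = 185.53202 u
Mass defect Δm = 185.53202 − 183.95093 = 1.58109 u
E_B = 1.58109 × 931.49 = 1472.77 MeV
BE/A = 1472.77 MeV / 184 = 8.004 MeV/nucleon

8.004 MeV/nucleon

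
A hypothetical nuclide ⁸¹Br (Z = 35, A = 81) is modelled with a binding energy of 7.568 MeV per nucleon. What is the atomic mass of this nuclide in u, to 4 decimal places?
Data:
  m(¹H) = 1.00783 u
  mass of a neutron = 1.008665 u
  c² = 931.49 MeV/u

Total binding energy = 81 × 7.568 = 613.008 MeV
Mass defect = 613.008 MeV / (931.49 MeV/u) = 0.658094 u
Constituent mass = 35(1.00783) + 46(1.008665) = 81.672640 u
Atomic mass = 81.672640 − 0.658094 = 81.014546 u ≈ 81.0145 u (to 4 decimal places)

81.0145 u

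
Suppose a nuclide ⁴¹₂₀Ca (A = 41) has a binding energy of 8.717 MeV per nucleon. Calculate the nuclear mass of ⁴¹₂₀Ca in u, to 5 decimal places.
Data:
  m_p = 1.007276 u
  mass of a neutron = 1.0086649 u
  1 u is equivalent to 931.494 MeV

Total binding energy = 41 × 8.717 = 357.397 MeV
Mass defect = 357.397 MeV / (931.494 MeV/u) = 0.3836815 u
Constituent mass = 20(1.007276) + 21(1.0086649) = 41.3274829 u
Nuclear mass = 41.3274829 − 0.3836815 = 40.9438014 u ≈ 40.94380 u (to 5 decimal places)

40.94380 u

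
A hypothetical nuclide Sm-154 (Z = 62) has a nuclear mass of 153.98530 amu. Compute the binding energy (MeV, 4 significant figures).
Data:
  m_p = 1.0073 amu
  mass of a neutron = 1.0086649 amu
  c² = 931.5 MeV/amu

With 62 protons and 92 neutrons (A = 154):
Mass of separated nucleons = 62(1.0073) + 92(1.0086649) = 62.4526 + 92.7971708 = 155.2497708 amu
The mass defect is 155.2497708 − 153.98530 = 1.2644708 amu.
E_B = 1.2644708 × 931.5 = 1177.85 MeV

1178 MeV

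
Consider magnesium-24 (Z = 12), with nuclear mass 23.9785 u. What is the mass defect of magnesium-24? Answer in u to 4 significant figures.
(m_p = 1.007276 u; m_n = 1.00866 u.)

0.2127 u

The nucleus contains 12 protons and 24 − 12 = 12 neutrons.
Mass of separated nucleons = 12(1.007276) + 12(1.00866) = 12.087312 + 12.10392 = 24.191232 u
The mass defect is 24.191232 − 23.9785 = 0.212732 u.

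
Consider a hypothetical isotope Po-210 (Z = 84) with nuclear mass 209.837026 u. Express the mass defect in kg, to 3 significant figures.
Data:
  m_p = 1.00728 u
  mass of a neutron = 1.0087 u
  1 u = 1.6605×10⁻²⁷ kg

3.11e-27 kg

With 84 protons and 126 neutrons (A = 210):
Total constituent mass: 84 × 1.00728 + 126 × 1.0087 = 211.70772 u
The mass defect is 211.70772 − 209.837026 = 1.870694 u.
In SI units: 1.870694 u × 1.6605×10⁻²⁷ kg/u = 3.1063e-27 kg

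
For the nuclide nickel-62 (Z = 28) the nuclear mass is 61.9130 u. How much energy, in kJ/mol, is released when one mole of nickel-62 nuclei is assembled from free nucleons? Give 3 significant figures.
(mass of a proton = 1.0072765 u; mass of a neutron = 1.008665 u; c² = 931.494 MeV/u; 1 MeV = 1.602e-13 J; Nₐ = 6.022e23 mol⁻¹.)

5.26e+10 kJ/mol

Z = 28, so N = A − Z = 62 − 28 = 34.
Σm = 28·m_p + 34·m_n = 28.2037420 + 34.294610 = 62.4983520 u
The mass defect is 62.4983520 − 61.9130 = 0.5853520 u.
Binding energy = Δm·c² = 0.5853520 × 931.494 MeV/u = 545.252 MeV
Per nucleus in joules: 545.252 MeV × 1.602e-13 J/MeV = 8.7349e-11 J
Per mole: 8.7349e-11 J × 6.022e23 mol⁻¹ = 5.2602e+13 J/mol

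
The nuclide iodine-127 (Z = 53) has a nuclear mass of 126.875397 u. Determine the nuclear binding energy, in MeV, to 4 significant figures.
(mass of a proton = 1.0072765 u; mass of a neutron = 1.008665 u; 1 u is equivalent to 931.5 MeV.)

1073 MeV

The nucleus contains 53 protons and 127 − 53 = 74 neutrons.
Mass of separated nucleons = 53(1.0072765) + 74(1.008665) = 53.3856545 + 74.641210 = 128.0268645 u
Δm = 128.0268645 − 126.875397 = 1.1514675 u
Converting to energy: 1.1514675 u × 931.5 MeV/u = 1072.59 MeV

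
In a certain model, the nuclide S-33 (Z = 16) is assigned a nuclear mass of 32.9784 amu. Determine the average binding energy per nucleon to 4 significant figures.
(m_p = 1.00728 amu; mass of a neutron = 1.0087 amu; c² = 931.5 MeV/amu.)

8.072 MeV/nucleon

With 16 protons and 17 neutrons (A = 33):
Mass of separated nucleons = 16(1.00728) + 17(1.0087) = 16.11648 + 17.1479 = 33.26438 amu
Δm = 33.26438 − 32.9784 = 0.28598 amu
Binding energy = Δm·c² = 0.28598 × 931.5 MeV/amu = 266.390 MeV
Per nucleon: 266.390 / 33 = 8.072 MeV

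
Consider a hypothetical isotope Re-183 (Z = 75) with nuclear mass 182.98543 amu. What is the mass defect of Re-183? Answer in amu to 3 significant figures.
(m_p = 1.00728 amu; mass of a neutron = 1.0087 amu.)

1.50 amu

With 75 protons and 108 neutrons (A = 183):
Total constituent mass: 75 × 1.00728 + 108 × 1.0087 = 184.48560 amu
The mass defect is 184.48560 − 182.98543 = 1.50017 amu.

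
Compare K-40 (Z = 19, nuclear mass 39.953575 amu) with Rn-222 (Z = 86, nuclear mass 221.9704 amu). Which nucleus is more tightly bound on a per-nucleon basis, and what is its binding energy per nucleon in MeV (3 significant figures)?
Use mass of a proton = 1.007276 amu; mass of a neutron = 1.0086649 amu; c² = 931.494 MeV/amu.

K-40: Σm = 19(1.007276) + 21(1.0086649) = 40.3202069 amu; Δm = 0.3666319 amu; E_B = 341.52 MeV; E_B/A = 8.538 MeV
Rn-222: Σm = 86(1.007276) + 136(1.0086649) = 223.8041624 amu; Δm = 1.8337624 amu; E_B = 1708.1 MeV; E_B/A = 7.694 MeV
K-40 has the higher binding energy per nucleon, so it is the more tightly bound nucleus.

K-40; 8.54 MeV/nucleon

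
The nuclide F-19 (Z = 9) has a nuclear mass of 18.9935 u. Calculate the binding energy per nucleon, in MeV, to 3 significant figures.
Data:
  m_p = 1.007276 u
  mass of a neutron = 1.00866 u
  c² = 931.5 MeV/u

Mass of separated nucleons = 9(1.007276) + 10(1.00866) = 9.065484 + 10.08660 = 19.152084 u
The mass defect is 19.152084 − 18.9935 = 0.158584 u.
Converting to energy: 0.158584 u × 931.5 MeV/u = 147.721 MeV
Dividing by A = 19 gives 7.7748 MeV per nucleon.

7.77 MeV/nucleon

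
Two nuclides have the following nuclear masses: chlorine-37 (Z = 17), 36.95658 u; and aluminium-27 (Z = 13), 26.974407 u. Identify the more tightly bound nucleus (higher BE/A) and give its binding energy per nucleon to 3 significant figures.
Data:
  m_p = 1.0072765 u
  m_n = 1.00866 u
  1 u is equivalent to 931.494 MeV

chlorine-37: Σm = 17(1.0072765) + 20(1.00866) = 37.2969005 u; Δm = 0.3403205 u; E_B = 317.01 MeV; E_B/A = 8.568 MeV
aluminium-27: Σm = 13(1.0072765) + 14(1.00866) = 27.2158345 u; Δm = 0.2414275 u; E_B = 224.89 MeV; E_B/A = 8.329 MeV
chlorine-37 has the higher binding energy per nucleon, so it is the more tightly bound nucleus.

chlorine-37; 8.57 MeV/nucleon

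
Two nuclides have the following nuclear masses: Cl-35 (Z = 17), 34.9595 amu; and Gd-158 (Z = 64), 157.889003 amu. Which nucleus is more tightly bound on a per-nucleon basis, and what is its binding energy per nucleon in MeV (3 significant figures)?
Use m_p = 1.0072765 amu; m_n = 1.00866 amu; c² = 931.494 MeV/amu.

Cl-35: Σm = 17(1.0072765) + 18(1.00866) = 35.2795805 amu; Δm = 0.3200805 amu; E_B = 298.15 MeV; E_B/A = 8.519 MeV
Gd-158: Σm = 64(1.0072765) + 94(1.00866) = 159.2797360 amu; Δm = 1.3907330 amu; E_B = 1295.5 MeV; E_B/A = 8.199 MeV
Cl-35 has the higher binding energy per nucleon, so it is the more tightly bound nucleus.

Cl-35; 8.52 MeV/nucleon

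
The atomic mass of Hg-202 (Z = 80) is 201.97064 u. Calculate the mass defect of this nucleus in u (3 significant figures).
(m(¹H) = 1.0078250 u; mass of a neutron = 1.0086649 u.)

With 80 protons and 122 neutrons (A = 202):
Mass of separated nucleons = 80(1.0078250) + 122(1.0086649) = 80.6260000 + 123.0571178 = 203.6831178 u
The mass defect is 203.6831178 − 201.97064 = 1.7124778 u.

1.71 u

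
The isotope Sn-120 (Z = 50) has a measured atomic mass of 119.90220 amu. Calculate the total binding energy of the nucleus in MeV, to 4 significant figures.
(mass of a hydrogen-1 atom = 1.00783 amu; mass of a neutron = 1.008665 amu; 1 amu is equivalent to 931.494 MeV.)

Σm = 50·m(¹H) + 70·m_n = 50.39150 + 70.606550 = 120.998050 amu
Mass defect Δm = 120.998050 − 119.90220 = 1.095850 amu
E_B = 1.095850 × 931.494 = 1020.78 MeV

1021 MeV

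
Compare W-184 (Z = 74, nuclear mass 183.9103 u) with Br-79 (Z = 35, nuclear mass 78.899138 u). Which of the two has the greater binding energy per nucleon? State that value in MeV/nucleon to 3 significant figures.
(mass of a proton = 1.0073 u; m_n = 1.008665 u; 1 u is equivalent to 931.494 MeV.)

W-184: Σm = 74(1.0073) + 110(1.008665) = 185.493350 u; Δm = 1.583050 u; E_B = 1474.6 MeV; E_B/A = 8.014 MeV
Br-79: Σm = 35(1.0073) + 44(1.008665) = 79.636760 u; Δm = 0.737622 u; E_B = 687.09 MeV; E_B/A = 8.697 MeV
Br-79 has the higher binding energy per nucleon, so it is the more tightly bound nucleus.

Br-79; 8.70 MeV/nucleon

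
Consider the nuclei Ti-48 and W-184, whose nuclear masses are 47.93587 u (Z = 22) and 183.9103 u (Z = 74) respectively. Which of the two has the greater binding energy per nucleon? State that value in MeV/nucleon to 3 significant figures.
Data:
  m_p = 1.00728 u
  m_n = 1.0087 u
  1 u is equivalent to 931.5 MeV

Ti-48: Σm = 22(1.00728) + 26(1.0087) = 48.38636 u; Δm = 0.45049 u; E_B = 419.63 MeV; E_B/A = 8.742 MeV
W-184: Σm = 74(1.00728) + 110(1.0087) = 185.49572 u; Δm = 1.58542 u; E_B = 1476.8 MeV; E_B/A = 8.026 MeV
Ti-48 has the higher binding energy per nucleon, so it is the more tightly bound nucleus.

Ti-48; 8.74 MeV/nucleon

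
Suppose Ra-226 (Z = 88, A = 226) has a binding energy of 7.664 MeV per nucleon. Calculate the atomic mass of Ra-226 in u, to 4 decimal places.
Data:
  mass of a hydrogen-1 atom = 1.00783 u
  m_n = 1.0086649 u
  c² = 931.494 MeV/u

Total binding energy = 226 × 7.664 = 1732.064 MeV
Mass defect = 1732.064 MeV / (931.494 MeV/u) = 1.859447 u
Constituent mass = 88(1.00783) + 138(1.0086649) = 227.8847962 u
Atomic mass = 227.8847962 − 1.859447 = 226.0253492 u ≈ 226.0253 u (to 4 decimal places)

226.0253 u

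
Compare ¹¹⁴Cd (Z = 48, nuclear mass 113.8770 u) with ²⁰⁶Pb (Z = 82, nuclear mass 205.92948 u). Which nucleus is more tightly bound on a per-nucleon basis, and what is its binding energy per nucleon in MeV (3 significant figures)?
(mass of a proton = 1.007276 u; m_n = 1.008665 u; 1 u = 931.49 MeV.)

¹¹⁴Cd: Σm = 48(1.007276) + 66(1.008665) = 114.921138 u; Δm = 1.044138 u; E_B = 972.60 MeV; E_B/A = 8.532 MeV
²⁰⁶Pb: Σm = 82(1.007276) + 124(1.008665) = 207.671092 u; Δm = 1.741612 u; E_B = 1622.3 MeV; E_B/A = 7.875 MeV
¹¹⁴Cd has the higher binding energy per nucleon, so it is the more tightly bound nucleus.

¹¹⁴Cd; 8.53 MeV/nucleon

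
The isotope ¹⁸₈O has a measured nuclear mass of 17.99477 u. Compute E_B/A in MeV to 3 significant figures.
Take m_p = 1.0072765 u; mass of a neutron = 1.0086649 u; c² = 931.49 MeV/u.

7.77 MeV/nucleon

Z = 8, so N = A − Z = 18 − 8 = 10.
Mass of separated nucleons = 8(1.0072765) + 10(1.0086649) = 8.0582120 + 10.0866490 = 18.1448610 u
Δm = 18.1448610 − 17.99477 = 0.1500910 u
Converting to energy: 0.1500910 u × 931.49 MeV/u = 139.808 MeV
BE/A = 139.808 MeV / 18 = 7.767 MeV/nucleon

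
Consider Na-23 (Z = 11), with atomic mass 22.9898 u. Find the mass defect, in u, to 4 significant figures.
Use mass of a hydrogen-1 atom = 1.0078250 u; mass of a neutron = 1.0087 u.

The nucleus contains 11 protons and 23 − 11 = 12 neutrons.
Σm = 11·m(¹H) + 12·m_n = 11.0860750 + 12.1044 = 23.1904750 u
The mass defect is 23.1904750 − 22.9898 = 0.2006750 u.

0.2007 u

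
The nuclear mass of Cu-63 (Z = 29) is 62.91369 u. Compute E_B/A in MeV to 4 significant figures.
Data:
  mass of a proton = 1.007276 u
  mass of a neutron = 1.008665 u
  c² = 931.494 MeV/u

The nucleus contains 29 protons and 63 − 29 = 34 neutrons.
Σm = 29·m_p + 34·m_n = 29.211004 + 34.294610 = 63.505614 u
Mass defect Δm = 63.505614 − 62.91369 = 0.591924 u
Binding energy = Δm·c² = 0.591924 × 931.494 MeV/u = 551.374 MeV
Dividing by A = 63 gives 8.752 MeV per nucleon.

8.752 MeV/nucleon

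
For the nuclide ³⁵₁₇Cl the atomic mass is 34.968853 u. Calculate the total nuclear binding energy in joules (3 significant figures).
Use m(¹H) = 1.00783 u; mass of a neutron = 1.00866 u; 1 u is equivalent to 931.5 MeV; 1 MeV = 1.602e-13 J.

4.78e-11 J

With 17 protons and 18 neutrons (A = 35):
Σm = 17·m(¹H) + 18·m_n = 17.13311 + 18.15588 = 35.28899 u
The mass defect is 35.28899 − 34.968853 = 0.320137 u.
Binding energy = Δm·c² = 0.320137 × 931.5 MeV/u = 298.208 MeV
In joules: 298.208 MeV × 1.602e-13 J/MeV = 4.7773e-11 J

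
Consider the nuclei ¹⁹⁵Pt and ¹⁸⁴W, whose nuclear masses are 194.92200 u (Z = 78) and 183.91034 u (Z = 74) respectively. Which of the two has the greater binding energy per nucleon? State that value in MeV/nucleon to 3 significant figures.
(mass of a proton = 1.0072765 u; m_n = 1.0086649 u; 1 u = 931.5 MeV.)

¹⁸⁴W; 8.01 MeV/nucleon

¹⁹⁵Pt: Σm = 78(1.0072765) + 117(1.0086649) = 196.5813603 u; Δm = 1.6593603 u; E_B = 1545.7 MeV; E_B/A = 7.927 MeV
¹⁸⁴W: Σm = 74(1.0072765) + 110(1.0086649) = 185.4916000 u; Δm = 1.5812600 u; E_B = 1472.9 MeV; E_B/A = 8.005 MeV
¹⁸⁴W has the higher binding energy per nucleon, so it is the more tightly bound nucleus.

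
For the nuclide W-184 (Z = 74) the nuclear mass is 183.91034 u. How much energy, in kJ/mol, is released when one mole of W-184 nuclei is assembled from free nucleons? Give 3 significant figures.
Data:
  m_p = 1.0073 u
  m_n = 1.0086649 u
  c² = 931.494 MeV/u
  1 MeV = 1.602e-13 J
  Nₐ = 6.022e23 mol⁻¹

With 74 protons and 110 neutrons (A = 184):
Σm = 74·m_p + 110·m_n = 74.5402 + 110.9531390 = 185.4933390 u
The mass defect is 185.4933390 − 183.91034 = 1.5829990 u.
E_B = 1.5829990 × 931.494 = 1474.55 MeV
Per nucleus in joules: 1474.55 MeV × 1.602e-13 J/MeV = 2.3622e-10 J
Per mole: 2.3622e-10 J × 6.022e23 mol⁻¹ = 1.4225e+14 J/mol

1.42e+11 kJ/mol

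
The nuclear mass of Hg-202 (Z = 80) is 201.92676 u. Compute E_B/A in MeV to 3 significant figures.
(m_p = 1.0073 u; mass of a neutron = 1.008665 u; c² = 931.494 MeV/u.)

7.91 MeV/nucleon

The nucleus contains 80 protons and 202 − 80 = 122 neutrons.
Σm = 80·m_p + 122·m_n = 80.5840 + 123.057130 = 203.641130 u
The mass defect is 203.641130 − 201.92676 = 1.714370 u.
E_B = 1.714370 × 931.494 = 1596.93 MeV
Dividing by A = 202 gives 7.906 MeV per nucleon.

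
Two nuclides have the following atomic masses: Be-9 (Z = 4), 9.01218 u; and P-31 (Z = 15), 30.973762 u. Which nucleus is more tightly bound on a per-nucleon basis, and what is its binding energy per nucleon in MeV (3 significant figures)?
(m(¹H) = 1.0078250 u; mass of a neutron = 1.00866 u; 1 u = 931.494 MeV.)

Be-9: Σm = 4(1.0078250) + 5(1.00866) = 9.0746000 u; Δm = 0.0624200 u; E_B = 58.144 MeV; E_B/A = 6.460 MeV
P-31: Σm = 15(1.0078250) + 16(1.00866) = 31.2559350 u; Δm = 0.2821730 u; E_B = 262.84 MeV; E_B/A = 8.479 MeV
P-31 has the higher binding energy per nucleon, so it is the more tightly bound nucleus.

P-31; 8.48 MeV/nucleon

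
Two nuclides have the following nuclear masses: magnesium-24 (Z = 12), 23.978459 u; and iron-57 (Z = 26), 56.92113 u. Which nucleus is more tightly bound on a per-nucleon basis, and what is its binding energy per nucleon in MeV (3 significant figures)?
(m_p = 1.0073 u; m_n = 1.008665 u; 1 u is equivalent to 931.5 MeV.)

iron-57; 8.78 MeV/nucleon

magnesium-24: Σm = 12(1.0073) + 12(1.008665) = 24.191580 u; Δm = 0.213121 u; E_B = 198.52 MeV; E_B/A = 8.272 MeV
iron-57: Σm = 26(1.0073) + 31(1.008665) = 57.458415 u; Δm = 0.537285 u; E_B = 500.48 MeV; E_B/A = 8.780 MeV
iron-57 has the higher binding energy per nucleon, so it is the more tightly bound nucleus.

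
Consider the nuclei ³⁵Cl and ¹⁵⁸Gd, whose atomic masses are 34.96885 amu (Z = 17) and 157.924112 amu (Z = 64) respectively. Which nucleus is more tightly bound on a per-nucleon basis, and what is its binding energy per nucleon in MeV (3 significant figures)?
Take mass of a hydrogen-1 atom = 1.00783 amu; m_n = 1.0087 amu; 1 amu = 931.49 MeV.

³⁵Cl: Σm = 17(1.00783) + 18(1.0087) = 35.28971 amu; Δm = 0.32086 amu; E_B = 298.88 MeV; E_B/A = 8.539 MeV
¹⁵⁸Gd: Σm = 64(1.00783) + 94(1.0087) = 159.31892 amu; Δm = 1.394808 amu; E_B = 1299.2 MeV; E_B/A = 8.223 MeV
³⁵Cl has the higher binding energy per nucleon, so it is the more tightly bound nucleus.

³⁵Cl; 8.54 MeV/nucleon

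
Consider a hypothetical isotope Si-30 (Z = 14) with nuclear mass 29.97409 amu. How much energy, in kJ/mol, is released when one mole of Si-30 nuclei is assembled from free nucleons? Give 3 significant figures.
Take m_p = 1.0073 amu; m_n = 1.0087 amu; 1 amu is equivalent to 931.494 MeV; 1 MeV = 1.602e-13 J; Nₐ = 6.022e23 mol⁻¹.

Σm = 14·m_p + 16·m_n = 14.1022 + 16.1392 = 30.2414 amu
Δm = 30.2414 − 29.97409 = 0.26731 amu
E_B = 0.26731 × 931.494 = 248.998 MeV
Per nucleus in joules: 248.998 MeV × 1.602e-13 J/MeV = 3.9889e-11 J
Per mole: 3.9889e-11 J × 6.022e23 mol⁻¹ = 2.4021e+13 J/mol

2.40e+10 kJ/mol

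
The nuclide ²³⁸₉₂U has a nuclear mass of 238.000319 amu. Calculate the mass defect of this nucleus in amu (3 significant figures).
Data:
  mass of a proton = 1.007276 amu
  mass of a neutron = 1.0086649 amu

1.93 amu

With 92 protons and 146 neutrons (A = 238):
Total constituent mass: 92 × 1.007276 + 146 × 1.0086649 = 239.9344674 amu
Δm = 239.9344674 − 238.000319 = 1.9341484 amu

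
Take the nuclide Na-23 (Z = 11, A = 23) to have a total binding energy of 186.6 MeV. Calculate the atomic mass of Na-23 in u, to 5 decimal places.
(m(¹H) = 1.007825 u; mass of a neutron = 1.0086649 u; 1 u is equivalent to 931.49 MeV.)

Mass defect = 186.6 MeV / (931.49 MeV/u) = 0.2003242 u
Constituent mass = 11(1.007825) + 12(1.0086649) = 23.1900538 u
Atomic mass = 23.1900538 − 0.2003242 = 22.9897296 u ≈ 22.98973 u (to 5 decimal places)

22.98973 u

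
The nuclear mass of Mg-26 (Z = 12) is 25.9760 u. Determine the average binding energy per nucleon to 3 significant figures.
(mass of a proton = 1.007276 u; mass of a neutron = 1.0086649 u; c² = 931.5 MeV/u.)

Z = 12, so N = A − Z = 26 − 12 = 14.
Total constituent mass: 12 × 1.007276 + 14 × 1.0086649 = 26.2086206 u
Mass defect Δm = 26.2086206 − 25.9760 = 0.2326206 u
E_B = 0.2326206 × 931.5 = 216.686 MeV
Per nucleon: 216.686 / 26 = 8.334 MeV

8.33 MeV/nucleon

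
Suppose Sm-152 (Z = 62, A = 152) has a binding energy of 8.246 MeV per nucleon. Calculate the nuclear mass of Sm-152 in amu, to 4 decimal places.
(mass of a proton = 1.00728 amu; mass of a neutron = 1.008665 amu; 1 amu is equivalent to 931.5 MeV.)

Total binding energy = 152 × 8.246 = 1253.392 MeV
Mass defect = 1253.392 MeV / (931.5 MeV/amu) = 1.345563 amu
Constituent mass = 62(1.00728) + 90(1.008665) = 153.231210 amu
Nuclear mass = 153.231210 − 1.345563 = 151.885647 amu ≈ 151.8856 amu (to 4 decimal places)

151.8856 amu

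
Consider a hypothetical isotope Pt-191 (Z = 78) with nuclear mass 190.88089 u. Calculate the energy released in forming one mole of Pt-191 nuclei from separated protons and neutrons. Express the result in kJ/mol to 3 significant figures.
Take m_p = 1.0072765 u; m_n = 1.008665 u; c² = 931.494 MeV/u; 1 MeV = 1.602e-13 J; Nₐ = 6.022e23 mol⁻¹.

Z = 78, so N = A − Z = 191 − 78 = 113.
Total constituent mass: 78 × 1.0072765 + 113 × 1.008665 = 192.5467120 u
The mass defect is 192.5467120 − 190.88089 = 1.6658220 u.
Converting to energy: 1.6658220 u × 931.494 MeV/u = 1551.70 MeV
Per nucleus in joules: 1551.70 MeV × 1.602e-13 J/MeV = 2.4858e-10 J
Per mole: 2.4858e-10 J × 6.022e23 mol⁻¹ = 1.4969e+14 J/mol

1.50e+11 kJ/mol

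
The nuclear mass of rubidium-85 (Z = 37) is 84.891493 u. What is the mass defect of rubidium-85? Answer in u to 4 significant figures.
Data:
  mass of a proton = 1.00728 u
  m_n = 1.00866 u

0.7935 u

Mass of separated nucleons = 37(1.00728) + 48(1.00866) = 37.26936 + 48.41568 = 85.68504 u
Mass defect Δm = 85.68504 − 84.891493 = 0.793547 u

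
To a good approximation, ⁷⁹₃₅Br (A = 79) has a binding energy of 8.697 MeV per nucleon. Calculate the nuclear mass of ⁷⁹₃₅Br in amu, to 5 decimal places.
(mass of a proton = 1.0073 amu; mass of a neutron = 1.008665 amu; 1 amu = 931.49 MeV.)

78.89916 amu

Total binding energy = 79 × 8.697 = 687.063 MeV
Mass defect = 687.063 MeV / (931.49 MeV/amu) = 0.7375957 amu
Constituent mass = 35(1.0073) + 44(1.008665) = 79.636760 amu
Nuclear mass = 79.636760 − 0.7375957 = 78.8991643 amu ≈ 78.89916 amu (to 5 decimal places)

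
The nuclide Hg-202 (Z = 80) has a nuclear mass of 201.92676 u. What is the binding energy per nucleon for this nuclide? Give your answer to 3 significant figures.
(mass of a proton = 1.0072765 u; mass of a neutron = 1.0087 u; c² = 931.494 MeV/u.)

With 80 protons and 122 neutrons (A = 202):
Total constituent mass: 80 × 1.0072765 + 122 × 1.0087 = 203.6435200 u
Δm = 203.6435200 − 201.92676 = 1.7167600 u
Binding energy = Δm·c² = 1.7167600 × 931.494 MeV/u = 1599.15 MeV
BE/A = 1599.15 MeV / 202 = 7.917 MeV/nucleon

7.92 MeV/nucleon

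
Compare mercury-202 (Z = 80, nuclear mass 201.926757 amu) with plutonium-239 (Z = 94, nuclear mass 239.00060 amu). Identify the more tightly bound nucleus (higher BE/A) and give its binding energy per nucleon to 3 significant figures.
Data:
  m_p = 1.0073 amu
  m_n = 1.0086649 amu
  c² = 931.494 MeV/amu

mercury-202; 7.91 MeV/nucleon

mercury-202: Σm = 80(1.0073) + 122(1.0086649) = 203.6411178 amu; Δm = 1.7143608 amu; E_B = 1596.92 MeV; E_B/A = 7.906 MeV
plutonium-239: Σm = 94(1.0073) + 145(1.0086649) = 240.9426105 amu; Δm = 1.9420105 amu; E_B = 1809.0 MeV; E_B/A = 7.569 MeV
mercury-202 has the higher binding energy per nucleon, so it is the more tightly bound nucleus.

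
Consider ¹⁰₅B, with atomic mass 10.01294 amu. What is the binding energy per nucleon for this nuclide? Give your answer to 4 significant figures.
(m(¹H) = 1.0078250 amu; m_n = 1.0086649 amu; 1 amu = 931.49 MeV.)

With 5 protons and 5 neutrons (A = 10):
Mass of separated nucleons = 5(1.0078250) + 5(1.0086649) = 5.0391250 + 5.0433245 = 10.0824495 amu
Mass defect Δm = 10.0824495 − 10.01294 = 0.0695095 amu
E_B = 0.0695095 × 931.49 = 64.7474 MeV
Per nucleon: 64.7474 / 10 = 6.475 MeV

6.475 MeV/nucleon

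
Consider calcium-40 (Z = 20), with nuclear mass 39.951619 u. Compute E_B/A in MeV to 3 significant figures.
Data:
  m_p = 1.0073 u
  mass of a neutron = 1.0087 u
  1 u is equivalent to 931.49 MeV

8.58 MeV/nucleon

Z = 20, so N = A − Z = 40 − 20 = 20.
Mass of separated nucleons = 20(1.0073) + 20(1.0087) = 20.1460 + 20.1740 = 40.3200 u
Mass defect Δm = 40.3200 − 39.951619 = 0.368381 u
Binding energy = Δm·c² = 0.368381 × 931.49 MeV/u = 343.143 MeV
BE/A = 343.143 MeV / 40 = 8.579 MeV/nucleon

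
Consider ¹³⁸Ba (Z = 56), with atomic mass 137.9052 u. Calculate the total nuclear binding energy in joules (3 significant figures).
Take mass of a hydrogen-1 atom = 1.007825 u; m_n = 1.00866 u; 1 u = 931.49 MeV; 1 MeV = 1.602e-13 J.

With 56 protons and 82 neutrons (A = 138):
Σm = 56·m(¹H) + 82·m_n = 56.438200 + 82.71012 = 139.148320 u
The mass defect is 139.148320 − 137.9052 = 1.243120 u.
E_B = 1.243120 × 931.49 = 1157.95 MeV
In joules: 1157.95 MeV × 1.602e-13 J/MeV = 1.8550e-10 J

1.86e-10 J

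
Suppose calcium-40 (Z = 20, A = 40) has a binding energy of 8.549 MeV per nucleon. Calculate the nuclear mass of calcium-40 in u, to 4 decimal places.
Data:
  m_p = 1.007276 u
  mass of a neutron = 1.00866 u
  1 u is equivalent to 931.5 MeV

39.9516 u

Total binding energy = 40 × 8.549 = 341.960 MeV
Mass defect = 341.960 MeV / (931.5 MeV/u) = 0.367107 u
Constituent mass = 20(1.007276) + 20(1.00866) = 40.318720 u
Nuclear mass = 40.318720 − 0.367107 = 39.951613 u ≈ 39.9516 u (to 4 decimal places)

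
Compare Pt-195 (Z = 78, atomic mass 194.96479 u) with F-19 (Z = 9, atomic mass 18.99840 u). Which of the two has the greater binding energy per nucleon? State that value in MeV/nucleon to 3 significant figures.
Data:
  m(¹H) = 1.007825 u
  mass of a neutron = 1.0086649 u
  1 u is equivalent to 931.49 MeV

Pt-195; 7.93 MeV/nucleon

Pt-195: Σm = 78(1.007825) + 117(1.0086649) = 196.6241433 u; Δm = 1.6593533 u; E_B = 1545.7 MeV; E_B/A = 7.927 MeV
F-19: Σm = 9(1.007825) + 10(1.0086649) = 19.1570740 u; Δm = 0.1586740 u; E_B = 147.80 MeV; E_B/A = 7.779 MeV
Pt-195 has the higher binding energy per nucleon, so it is the more tightly bound nucleus.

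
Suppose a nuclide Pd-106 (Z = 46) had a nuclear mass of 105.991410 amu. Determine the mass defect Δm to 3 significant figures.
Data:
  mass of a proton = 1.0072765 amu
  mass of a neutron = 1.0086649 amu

0.863 amu

With 46 protons and 60 neutrons (A = 106):
Mass of separated nucleons = 46(1.0072765) + 60(1.0086649) = 46.3347190 + 60.5198940 = 106.8546130 amu
The mass defect is 106.8546130 − 105.991410 = 0.8632030 amu.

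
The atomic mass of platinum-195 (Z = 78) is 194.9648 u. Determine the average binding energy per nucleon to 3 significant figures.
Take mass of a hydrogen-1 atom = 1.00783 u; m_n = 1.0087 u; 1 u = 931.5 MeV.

7.95 MeV/nucleon

Z = 78, so N = A − Z = 195 − 78 = 117.
Σm = 78·m(¹H) + 117·m_n = 78.61074 + 118.0179 = 196.62864 u
The mass defect is 196.62864 − 194.9648 = 1.66384 u.
Converting to energy: 1.66384 u × 931.5 MeV/u = 1549.87 MeV
Dividing by A = 195 gives 7.948 MeV per nucleon.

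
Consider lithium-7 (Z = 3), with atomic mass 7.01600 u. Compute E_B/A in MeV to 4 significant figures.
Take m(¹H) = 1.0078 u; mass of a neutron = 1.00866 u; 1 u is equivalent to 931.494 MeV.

Total constituent mass: 3 × 1.0078 + 4 × 1.00866 = 7.05804 u
The mass defect is 7.05804 − 7.01600 = 0.04204 u.
Converting to energy: 0.04204 u × 931.494 MeV/u = 39.1600 MeV
Per nucleon: 39.1600 / 7 = 5.594 MeV

5.594 MeV/nucleon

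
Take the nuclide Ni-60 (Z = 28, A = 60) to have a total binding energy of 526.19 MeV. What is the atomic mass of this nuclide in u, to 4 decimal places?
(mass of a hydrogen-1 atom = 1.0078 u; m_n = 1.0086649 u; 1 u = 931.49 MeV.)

Mass defect = 526.19 MeV / (931.49 MeV/u) = 0.564891 u
Constituent mass = 28(1.0078) + 32(1.0086649) = 60.4956768 u
Atomic mass = 60.4956768 − 0.564891 = 59.9307858 u ≈ 59.9308 u (to 4 decimal places)

59.9308 u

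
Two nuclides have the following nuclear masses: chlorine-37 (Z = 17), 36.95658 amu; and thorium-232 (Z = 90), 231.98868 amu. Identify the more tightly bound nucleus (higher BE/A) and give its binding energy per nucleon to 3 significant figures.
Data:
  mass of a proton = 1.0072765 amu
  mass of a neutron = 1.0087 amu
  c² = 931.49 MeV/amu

chlorine-37; 8.59 MeV/nucleon

chlorine-37: Σm = 17(1.0072765) + 20(1.0087) = 37.2977005 amu; Δm = 0.3411205 amu; E_B = 317.75 MeV; E_B/A = 8.588 MeV
thorium-232: Σm = 90(1.0072765) + 142(1.0087) = 233.8902850 amu; Δm = 1.9016050 amu; E_B = 1771.3 MeV; E_B/A = 7.635 MeV
chlorine-37 has the higher binding energy per nucleon, so it is the more tightly bound nucleus.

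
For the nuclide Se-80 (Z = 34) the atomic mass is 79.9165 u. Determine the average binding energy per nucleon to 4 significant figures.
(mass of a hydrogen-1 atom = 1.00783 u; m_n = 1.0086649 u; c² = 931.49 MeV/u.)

8.713 MeV/nucleon

Total constituent mass: 34 × 1.00783 + 46 × 1.0086649 = 80.6648054 u
The mass defect is 80.6648054 − 79.9165 = 0.7483054 u.
E_B = 0.7483054 × 931.49 = 697.039 MeV
BE/A = 697.039 MeV / 80 = 8.713 MeV/nucleon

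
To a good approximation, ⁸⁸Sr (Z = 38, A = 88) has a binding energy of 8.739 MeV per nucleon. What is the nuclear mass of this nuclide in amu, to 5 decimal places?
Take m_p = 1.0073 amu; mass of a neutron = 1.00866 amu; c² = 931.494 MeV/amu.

87.88481 amu

Total binding energy = 88 × 8.739 = 769.032 MeV
Mass defect = 769.032 MeV / (931.494 MeV/amu) = 0.8255899 amu
Constituent mass = 38(1.0073) + 50(1.00866) = 88.71040 amu
Nuclear mass = 88.71040 − 0.8255899 = 87.8848101 amu ≈ 87.88481 amu (to 5 decimal places)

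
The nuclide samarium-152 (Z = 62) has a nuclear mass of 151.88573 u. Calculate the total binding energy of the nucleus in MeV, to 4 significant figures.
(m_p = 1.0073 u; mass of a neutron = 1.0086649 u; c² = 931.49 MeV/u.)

Σm = 62·m_p + 90·m_n = 62.4526 + 90.7798410 = 153.2324410 u
Mass defect Δm = 153.2324410 − 151.88573 = 1.3467110 u
E_B = 1.3467110 × 931.49 = 1254.45 MeV

1254 MeV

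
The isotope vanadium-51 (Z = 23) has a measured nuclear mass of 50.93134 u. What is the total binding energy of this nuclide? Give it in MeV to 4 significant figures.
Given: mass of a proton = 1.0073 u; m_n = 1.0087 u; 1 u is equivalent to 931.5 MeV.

Σm = 23·m_p + 28·m_n = 23.1679 + 28.2436 = 51.4115 u
Mass defect Δm = 51.4115 − 50.93134 = 0.48016 u
Converting to energy: 0.48016 u × 931.5 MeV/u = 447.269 MeV

447.3 MeV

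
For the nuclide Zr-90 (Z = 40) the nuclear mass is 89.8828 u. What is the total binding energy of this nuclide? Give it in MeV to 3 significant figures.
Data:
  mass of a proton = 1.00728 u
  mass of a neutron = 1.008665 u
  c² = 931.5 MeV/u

784 MeV

The nucleus contains 40 protons and 90 − 40 = 50 neutrons.
Σm = 40·m_p + 50·m_n = 40.29120 + 50.433250 = 90.724450 u
The mass defect is 90.724450 − 89.8828 = 0.841650 u.
Binding energy = Δm·c² = 0.841650 × 931.5 MeV/u = 783.997 MeV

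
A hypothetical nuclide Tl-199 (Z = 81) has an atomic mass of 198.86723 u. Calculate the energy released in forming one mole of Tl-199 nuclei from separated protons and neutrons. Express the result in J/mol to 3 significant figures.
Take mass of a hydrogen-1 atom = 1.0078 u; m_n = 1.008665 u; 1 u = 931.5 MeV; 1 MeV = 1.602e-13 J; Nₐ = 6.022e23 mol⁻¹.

1.61e+14 J/mol

With 81 protons and 118 neutrons (A = 199):
Σm = 81·m(¹H) + 118·m_n = 81.6318 + 119.022470 = 200.654270 u
Mass defect Δm = 200.654270 − 198.86723 = 1.787040 u
Converting to energy: 1.787040 u × 931.5 MeV/u = 1664.63 MeV
Per nucleus in joules: 1664.63 MeV × 1.602e-13 J/MeV = 2.6667e-10 J
Per mole: 2.6667e-10 J × 6.022e23 mol⁻¹ = 1.6059e+14 J/mol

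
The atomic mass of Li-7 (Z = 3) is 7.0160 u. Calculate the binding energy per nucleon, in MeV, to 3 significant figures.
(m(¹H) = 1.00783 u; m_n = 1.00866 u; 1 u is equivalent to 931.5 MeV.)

5.61 MeV/nucleon

Z = 3, so N = A − Z = 7 − 3 = 4.
Σm = 3·m(¹H) + 4·m_n = 3.02349 + 4.03464 = 7.05813 u
Mass defect Δm = 7.05813 − 7.0160 = 0.04213 u
Binding energy = Δm·c² = 0.04213 × 931.5 MeV/u = 39.2441 MeV
Dividing by A = 7 gives 5.606 MeV per nucleon.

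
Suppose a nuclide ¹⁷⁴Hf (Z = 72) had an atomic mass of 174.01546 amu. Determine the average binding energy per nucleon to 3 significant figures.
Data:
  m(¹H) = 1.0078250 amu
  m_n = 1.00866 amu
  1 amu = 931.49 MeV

7.66 MeV/nucleon

Mass of separated nucleons = 72(1.0078250) + 102(1.00866) = 72.5634000 + 102.88332 = 175.4467200 amu
Δm = 175.4467200 − 174.01546 = 1.4312600 amu
Binding energy = Δm·c² = 1.4312600 × 931.49 MeV/amu = 1333.20 MeV
Per nucleon: 1333.20 / 174 = 7.662 MeV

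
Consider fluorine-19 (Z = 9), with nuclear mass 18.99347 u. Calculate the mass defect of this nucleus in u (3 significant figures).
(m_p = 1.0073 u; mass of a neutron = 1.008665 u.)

Z = 9, so N = A − Z = 19 − 9 = 10.
Σm = 9·m_p + 10·m_n = 9.0657 + 10.086650 = 19.152350 u
The mass defect is 19.152350 − 18.99347 = 0.158880 u.

0.159 u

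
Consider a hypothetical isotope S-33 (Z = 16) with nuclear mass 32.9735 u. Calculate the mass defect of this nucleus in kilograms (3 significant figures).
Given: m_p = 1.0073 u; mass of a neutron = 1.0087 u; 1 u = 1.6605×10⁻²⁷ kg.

Σm = 16·m_p + 17·m_n = 16.1168 + 17.1479 = 33.2647 u
The mass defect is 33.2647 − 32.9735 = 0.2912 u.
In SI units: 0.2912 u × 1.6605×10⁻²⁷ kg/u = 4.8354e-28 kg

4.84e-28 kg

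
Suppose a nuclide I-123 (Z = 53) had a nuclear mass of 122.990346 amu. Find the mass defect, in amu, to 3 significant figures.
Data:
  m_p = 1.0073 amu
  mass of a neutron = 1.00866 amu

1.00 amu

Mass of separated nucleons = 53(1.0073) + 70(1.00866) = 53.3869 + 70.60620 = 123.99310 amu
The mass defect is 123.99310 − 122.990346 = 1.002754 amu.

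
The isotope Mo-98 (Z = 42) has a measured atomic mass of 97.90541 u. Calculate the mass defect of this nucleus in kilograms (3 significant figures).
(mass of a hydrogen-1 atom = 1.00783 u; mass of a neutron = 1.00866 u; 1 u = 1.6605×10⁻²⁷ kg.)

Total constituent mass: 42 × 1.00783 + 56 × 1.00866 = 98.81382 u
The mass defect is 98.81382 − 97.90541 = 0.90841 u.
In SI units: 0.90841 u × 1.6605×10⁻²⁷ kg/u = 1.5084e-27 kg

1.51e-27 kg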